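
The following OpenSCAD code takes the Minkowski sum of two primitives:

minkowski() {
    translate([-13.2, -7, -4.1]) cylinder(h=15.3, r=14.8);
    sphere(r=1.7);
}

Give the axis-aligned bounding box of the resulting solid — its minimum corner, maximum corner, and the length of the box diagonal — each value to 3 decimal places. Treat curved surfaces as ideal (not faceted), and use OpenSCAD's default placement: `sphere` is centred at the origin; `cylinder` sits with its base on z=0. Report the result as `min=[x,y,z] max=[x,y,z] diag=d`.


min=[-29.700,-23.500,-5.800] max=[3.300,9.500,12.900] diag=50.276

A = translate([-13.2, -7, -4.1]) cylinder(h=15.3, r=14.8) → bbox [-28,-21.8,-4.1] .. [1.6,7.8,11.2]
B = sphere(r=1.7) → bbox [-1.7,-1.7,-1.7] .. [1.7,1.7,1.7]
lo = A.lo+B.lo = [-28-1.7, -21.8-1.7, -4.1-1.7] = [-29.700,-23.500,-5.800]
hi = A.hi+B.hi = [1.6+1.7, 7.8+1.7, 11.2+1.7] = [3.300,9.500,12.900]
diag = √(33²+33²+18.7²) = √2527.69 = 50.276


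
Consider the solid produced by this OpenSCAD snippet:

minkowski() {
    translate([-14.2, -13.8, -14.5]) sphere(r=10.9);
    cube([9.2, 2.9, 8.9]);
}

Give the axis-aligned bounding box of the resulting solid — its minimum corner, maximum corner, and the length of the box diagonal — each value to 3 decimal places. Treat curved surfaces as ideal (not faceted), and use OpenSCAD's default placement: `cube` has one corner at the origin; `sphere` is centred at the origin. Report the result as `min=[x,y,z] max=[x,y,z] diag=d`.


min=[-25.100,-24.700,-25.400] max=[5.900,0.000,5.300] diag=50.136

A = translate([-14.2, -13.8, -14.5]) sphere(r=10.9) → bbox [-25.1,-24.7,-25.4] .. [-3.3,-2.9,-3.6]
B = cube([9.2, 2.9, 8.9]) → bbox [0,0,0] .. [9.2,2.9,8.9]
lo = A.lo+B.lo = [-25.1+0, -24.7+0, -25.4+0] = [-25.100,-24.700,-25.400]
hi = A.hi+B.hi = [-3.3+9.2, -2.9+2.9, -3.6+8.9] = [5.900,0.000,5.300]
diag = √(31²+24.7²+30.7²) = √2513.58 = 50.136


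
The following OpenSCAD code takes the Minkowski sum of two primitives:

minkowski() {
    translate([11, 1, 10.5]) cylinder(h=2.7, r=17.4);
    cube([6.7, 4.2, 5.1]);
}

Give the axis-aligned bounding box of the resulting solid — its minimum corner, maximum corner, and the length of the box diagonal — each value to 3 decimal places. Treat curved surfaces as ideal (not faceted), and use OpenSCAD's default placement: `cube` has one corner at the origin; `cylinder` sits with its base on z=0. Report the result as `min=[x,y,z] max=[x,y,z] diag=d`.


A = translate([11, 1, 10.5]) cylinder(h=2.7, r=17.4) → bbox [-6.4,-16.4,10.5] .. [28.4,18.4,13.2]
B = cube([6.7, 4.2, 5.1]) → bbox [0,0,0] .. [6.7,4.2,5.1]
lo = A.lo+B.lo = [-6.4+0, -16.4+0, 10.5+0] = [-6.400,-16.400,10.500]
hi = A.hi+B.hi = [28.4+6.7, 18.4+4.2, 13.2+5.1] = [35.100,22.600,18.300]
diag = √(41.5²+39²+7.8²) = √3304.09 = 57.481

min=[-6.400,-16.400,10.500] max=[35.100,22.600,18.300] diag=57.481


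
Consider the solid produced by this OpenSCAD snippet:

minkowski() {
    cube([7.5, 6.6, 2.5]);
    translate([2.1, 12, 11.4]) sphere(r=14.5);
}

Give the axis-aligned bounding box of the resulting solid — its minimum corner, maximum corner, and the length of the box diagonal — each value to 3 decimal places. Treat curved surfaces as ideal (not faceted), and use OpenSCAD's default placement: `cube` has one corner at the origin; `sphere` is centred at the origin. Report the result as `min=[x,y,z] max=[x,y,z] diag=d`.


A = translate([2.1, 12, 11.4]) sphere(r=14.5) → bbox [-12.4,-2.5,-3.1] .. [16.6,26.5,25.9]
B = cube([7.5, 6.6, 2.5]) → bbox [0,0,0] .. [7.5,6.6,2.5]
lo = A.lo+B.lo = [-12.4+0, -2.5+0, -3.1+0] = [-12.400,-2.500,-3.100]
hi = A.hi+B.hi = [16.6+7.5, 26.5+6.6, 25.9+2.5] = [24.100,33.100,28.400]
diag = √(36.5²+35.6²+31.5²) = √3591.86 = 59.932

min=[-12.400,-2.500,-3.100] max=[24.100,33.100,28.400] diag=59.932


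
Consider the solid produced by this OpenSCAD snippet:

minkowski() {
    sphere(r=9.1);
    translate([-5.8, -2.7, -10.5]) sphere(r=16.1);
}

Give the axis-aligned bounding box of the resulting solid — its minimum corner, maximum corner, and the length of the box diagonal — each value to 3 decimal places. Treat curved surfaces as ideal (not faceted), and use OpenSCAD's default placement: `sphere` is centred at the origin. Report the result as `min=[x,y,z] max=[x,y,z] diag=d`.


min=[-31.000,-27.900,-35.700] max=[19.400,22.500,14.700] diag=87.295

A = translate([-5.8, -2.7, -10.5]) sphere(r=16.1) → bbox [-21.9,-18.8,-26.6] .. [10.3,13.4,5.6]
B = sphere(r=9.1) → bbox [-9.1,-9.1,-9.1] .. [9.1,9.1,9.1]
lo = A.lo+B.lo = [-21.9-9.1, -18.8-9.1, -26.6-9.1] = [-31.000,-27.900,-35.700]
hi = A.hi+B.hi = [10.3+9.1, 13.4+9.1, 5.6+9.1] = [19.400,22.500,14.700]
diag = √(50.4²+50.4²+50.4²) = √7620.48 = 87.295


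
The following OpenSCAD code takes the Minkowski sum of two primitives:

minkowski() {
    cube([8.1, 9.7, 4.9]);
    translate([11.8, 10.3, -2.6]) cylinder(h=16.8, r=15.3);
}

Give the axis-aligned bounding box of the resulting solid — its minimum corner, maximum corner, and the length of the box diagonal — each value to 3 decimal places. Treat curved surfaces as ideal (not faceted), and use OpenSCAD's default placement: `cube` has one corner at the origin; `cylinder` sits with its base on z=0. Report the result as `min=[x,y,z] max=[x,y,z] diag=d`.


A = translate([11.8, 10.3, -2.6]) cylinder(h=16.8, r=15.3) → bbox [-3.5,-5,-2.6] .. [27.1,25.6,14.2]
B = cube([8.1, 9.7, 4.9]) → bbox [0,0,0] .. [8.1,9.7,4.9]
lo = A.lo+B.lo = [-3.5+0, -5+0, -2.6+0] = [-3.500,-5.000,-2.600]
hi = A.hi+B.hi = [27.1+8.1, 25.6+9.7, 14.2+4.9] = [35.200,35.300,19.100]
diag = √(38.7²+40.3²+21.7²) = √3592.67 = 59.939

min=[-3.500,-5.000,-2.600] max=[35.200,35.300,19.100] diag=59.939


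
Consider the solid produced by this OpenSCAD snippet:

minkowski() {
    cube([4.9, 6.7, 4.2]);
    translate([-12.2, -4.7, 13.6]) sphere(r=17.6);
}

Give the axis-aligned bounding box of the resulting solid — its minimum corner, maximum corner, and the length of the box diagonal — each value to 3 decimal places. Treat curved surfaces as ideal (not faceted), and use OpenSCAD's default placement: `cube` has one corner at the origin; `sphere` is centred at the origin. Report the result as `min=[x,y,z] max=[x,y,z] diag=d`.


min=[-29.800,-22.300,-4.000] max=[10.300,19.600,35.400] diag=70.114

A = translate([-12.2, -4.7, 13.6]) sphere(r=17.6) → bbox [-29.8,-22.3,-4] .. [5.4,12.9,31.2]
B = cube([4.9, 6.7, 4.2]) → bbox [0,0,0] .. [4.9,6.7,4.2]
lo = A.lo+B.lo = [-29.8+0, -22.3+0, -4+0] = [-29.800,-22.300,-4.000]
hi = A.hi+B.hi = [5.4+4.9, 12.9+6.7, 31.2+4.2] = [10.300,19.600,35.400]
diag = √(40.1²+41.9²+39.4²) = √4915.98 = 70.114


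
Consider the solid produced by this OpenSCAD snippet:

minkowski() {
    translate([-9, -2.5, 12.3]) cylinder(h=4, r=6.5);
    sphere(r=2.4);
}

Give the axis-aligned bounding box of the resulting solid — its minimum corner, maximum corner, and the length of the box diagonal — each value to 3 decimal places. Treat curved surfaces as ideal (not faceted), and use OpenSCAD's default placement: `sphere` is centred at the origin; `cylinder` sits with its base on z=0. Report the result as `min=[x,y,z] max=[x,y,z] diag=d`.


A = translate([-9, -2.5, 12.3]) cylinder(h=4, r=6.5) → bbox [-15.5,-9,12.3] .. [-2.5,4,16.3]
B = sphere(r=2.4) → bbox [-2.4,-2.4,-2.4] .. [2.4,2.4,2.4]
lo = A.lo+B.lo = [-15.5-2.4, -9-2.4, 12.3-2.4] = [-17.900,-11.400,9.900]
hi = A.hi+B.hi = [-2.5+2.4, 4+2.4, 16.3+2.4] = [-0.100,6.400,18.700]
diag = √(17.8²+17.8²+8.8²) = √711.12 = 26.667

min=[-17.900,-11.400,9.900] max=[-0.100,6.400,18.700] diag=26.667


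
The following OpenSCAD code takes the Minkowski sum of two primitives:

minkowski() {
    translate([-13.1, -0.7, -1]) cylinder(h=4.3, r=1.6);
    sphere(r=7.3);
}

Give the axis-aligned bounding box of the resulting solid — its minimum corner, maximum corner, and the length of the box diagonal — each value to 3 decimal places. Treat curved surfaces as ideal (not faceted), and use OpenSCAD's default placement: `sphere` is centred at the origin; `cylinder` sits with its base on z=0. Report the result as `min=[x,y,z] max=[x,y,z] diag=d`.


min=[-22.000,-9.600,-8.300] max=[-4.200,8.200,10.600] diag=31.478

A = translate([-13.1, -0.7, -1]) cylinder(h=4.3, r=1.6) → bbox [-14.7,-2.3,-1] .. [-11.5,0.9,3.3]
B = sphere(r=7.3) → bbox [-7.3,-7.3,-7.3] .. [7.3,7.3,7.3]
lo = A.lo+B.lo = [-14.7-7.3, -2.3-7.3, -1-7.3] = [-22.000,-9.600,-8.300]
hi = A.hi+B.hi = [-11.5+7.3, 0.9+7.3, 3.3+7.3] = [-4.200,8.200,10.600]
diag = √(17.8²+17.8²+18.9²) = √990.89 = 31.478


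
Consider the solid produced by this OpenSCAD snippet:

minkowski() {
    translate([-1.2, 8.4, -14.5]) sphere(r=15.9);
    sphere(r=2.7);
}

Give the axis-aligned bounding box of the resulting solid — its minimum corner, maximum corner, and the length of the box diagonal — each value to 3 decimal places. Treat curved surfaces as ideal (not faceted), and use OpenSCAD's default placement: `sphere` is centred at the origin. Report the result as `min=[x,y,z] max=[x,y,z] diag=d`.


A = translate([-1.2, 8.4, -14.5]) sphere(r=15.9) → bbox [-17.1,-7.5,-30.4] .. [14.7,24.3,1.4]
B = sphere(r=2.7) → bbox [-2.7,-2.7,-2.7] .. [2.7,2.7,2.7]
lo = A.lo+B.lo = [-17.1-2.7, -7.5-2.7, -30.4-2.7] = [-19.800,-10.200,-33.100]
hi = A.hi+B.hi = [14.7+2.7, 24.3+2.7, 1.4+2.7] = [17.400,27.000,4.100]
diag = √(37.2²+37.2²+37.2²) = √4151.52 = 64.432

min=[-19.800,-10.200,-33.100] max=[17.400,27.000,4.100] diag=64.432


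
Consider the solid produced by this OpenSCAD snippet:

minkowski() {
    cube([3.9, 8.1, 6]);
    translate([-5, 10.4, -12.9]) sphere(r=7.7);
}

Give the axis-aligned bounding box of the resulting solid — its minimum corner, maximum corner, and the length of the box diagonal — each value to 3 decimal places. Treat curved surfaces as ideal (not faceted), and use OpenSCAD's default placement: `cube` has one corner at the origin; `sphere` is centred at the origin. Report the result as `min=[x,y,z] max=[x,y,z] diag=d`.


min=[-12.700,2.700,-20.600] max=[6.600,26.200,0.800] diag=37.185

A = translate([-5, 10.4, -12.9]) sphere(r=7.7) → bbox [-12.7,2.7,-20.6] .. [2.7,18.1,-5.2]
B = cube([3.9, 8.1, 6]) → bbox [0,0,0] .. [3.9,8.1,6]
lo = A.lo+B.lo = [-12.7+0, 2.7+0, -20.6+0] = [-12.700,2.700,-20.600]
hi = A.hi+B.hi = [2.7+3.9, 18.1+8.1, -5.2+6] = [6.600,26.200,0.800]
diag = √(19.3²+23.5²+21.4²) = √1382.7 = 37.185


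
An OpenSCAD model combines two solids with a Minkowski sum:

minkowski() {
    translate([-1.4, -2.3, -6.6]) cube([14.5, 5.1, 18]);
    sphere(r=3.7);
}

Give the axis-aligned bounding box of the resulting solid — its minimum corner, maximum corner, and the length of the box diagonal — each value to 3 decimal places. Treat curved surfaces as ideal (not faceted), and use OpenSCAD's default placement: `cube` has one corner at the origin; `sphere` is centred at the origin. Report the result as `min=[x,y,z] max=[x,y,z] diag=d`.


min=[-5.100,-6.000,-10.300] max=[16.800,6.500,15.100] diag=35.791

A = translate([-1.4, -2.3, -6.6]) cube([14.5, 5.1, 18]) → bbox [-1.4,-2.3,-6.6] .. [13.1,2.8,11.4]
B = sphere(r=3.7) → bbox [-3.7,-3.7,-3.7] .. [3.7,3.7,3.7]
lo = A.lo+B.lo = [-1.4-3.7, -2.3-3.7, -6.6-3.7] = [-5.100,-6.000,-10.300]
hi = A.hi+B.hi = [13.1+3.7, 2.8+3.7, 11.4+3.7] = [16.800,6.500,15.100]
diag = √(21.9²+12.5²+25.4²) = √1281.02 = 35.791


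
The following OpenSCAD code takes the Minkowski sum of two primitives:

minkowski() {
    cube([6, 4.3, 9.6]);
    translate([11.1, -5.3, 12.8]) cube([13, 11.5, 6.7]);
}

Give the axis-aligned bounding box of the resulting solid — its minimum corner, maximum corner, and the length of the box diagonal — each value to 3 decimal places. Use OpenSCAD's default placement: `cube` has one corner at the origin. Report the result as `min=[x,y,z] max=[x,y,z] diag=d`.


A = translate([11.1, -5.3, 12.8]) cube([13, 11.5, 6.7]) → bbox [11.1,-5.3,12.8] .. [24.1,6.2,19.5]
B = cube([6, 4.3, 9.6]) → bbox [0,0,0] .. [6,4.3,9.6]
lo = A.lo+B.lo = [11.1+0, -5.3+0, 12.8+0] = [11.100,-5.300,12.800]
hi = A.hi+B.hi = [24.1+6, 6.2+4.3, 19.5+9.6] = [30.100,10.500,29.100]
diag = √(19²+15.8²+16.3²) = √876.33 = 29.603

min=[11.100,-5.300,12.800] max=[30.100,10.500,29.100] diag=29.603


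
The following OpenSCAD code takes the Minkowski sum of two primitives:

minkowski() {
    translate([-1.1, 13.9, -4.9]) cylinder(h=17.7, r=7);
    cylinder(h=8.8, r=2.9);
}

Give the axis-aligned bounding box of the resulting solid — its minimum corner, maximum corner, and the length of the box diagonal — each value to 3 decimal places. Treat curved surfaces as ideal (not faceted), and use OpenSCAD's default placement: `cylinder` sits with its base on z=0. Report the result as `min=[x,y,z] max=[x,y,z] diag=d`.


A = translate([-1.1, 13.9, -4.9]) cylinder(h=17.7, r=7) → bbox [-8.1,6.9,-4.9] .. [5.9,20.9,12.8]
B = cylinder(h=8.8, r=2.9) → bbox [-2.9,-2.9,0] .. [2.9,2.9,8.8]
lo = A.lo+B.lo = [-8.1-2.9, 6.9-2.9, -4.9+0] = [-11.000,4.000,-4.900]
hi = A.hi+B.hi = [5.9+2.9, 20.9+2.9, 12.8+8.8] = [8.800,23.800,21.600]
diag = √(19.8²+19.8²+26.5²) = √1486.33 = 38.553

min=[-11.000,4.000,-4.900] max=[8.800,23.800,21.600] diag=38.553


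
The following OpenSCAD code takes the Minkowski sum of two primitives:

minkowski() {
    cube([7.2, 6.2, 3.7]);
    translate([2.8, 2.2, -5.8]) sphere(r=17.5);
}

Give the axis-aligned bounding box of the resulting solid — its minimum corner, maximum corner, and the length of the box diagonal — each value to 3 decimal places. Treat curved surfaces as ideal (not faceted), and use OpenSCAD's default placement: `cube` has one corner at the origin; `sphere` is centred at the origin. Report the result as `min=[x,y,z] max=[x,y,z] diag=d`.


A = translate([2.8, 2.2, -5.8]) sphere(r=17.5) → bbox [-14.7,-15.3,-23.3] .. [20.3,19.7,11.7]
B = cube([7.2, 6.2, 3.7]) → bbox [0,0,0] .. [7.2,6.2,3.7]
lo = A.lo+B.lo = [-14.7+0, -15.3+0, -23.3+0] = [-14.700,-15.300,-23.300]
hi = A.hi+B.hi = [20.3+7.2, 19.7+6.2, 11.7+3.7] = [27.500,25.900,15.400]
diag = √(42.2²+41.2²+38.7²) = √4975.97 = 70.541

min=[-14.700,-15.300,-23.300] max=[27.500,25.900,15.400] diag=70.541


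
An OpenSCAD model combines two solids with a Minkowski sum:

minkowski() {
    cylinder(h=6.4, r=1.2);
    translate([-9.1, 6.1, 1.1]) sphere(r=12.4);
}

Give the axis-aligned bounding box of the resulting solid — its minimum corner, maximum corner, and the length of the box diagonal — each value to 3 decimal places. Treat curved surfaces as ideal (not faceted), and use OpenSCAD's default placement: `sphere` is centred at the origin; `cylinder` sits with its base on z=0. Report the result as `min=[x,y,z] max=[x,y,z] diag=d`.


A = translate([-9.1, 6.1, 1.1]) sphere(r=12.4) → bbox [-21.5,-6.3,-11.3] .. [3.3,18.5,13.5]
B = cylinder(h=6.4, r=1.2) → bbox [-1.2,-1.2,0] .. [1.2,1.2,6.4]
lo = A.lo+B.lo = [-21.5-1.2, -6.3-1.2, -11.3+0] = [-22.700,-7.500,-11.300]
hi = A.hi+B.hi = [3.3+1.2, 18.5+1.2, 13.5+6.4] = [4.500,19.700,19.900]
diag = √(27.2²+27.2²+31.2²) = √2453.12 = 49.529

min=[-22.700,-7.500,-11.300] max=[4.500,19.700,19.900] diag=49.529


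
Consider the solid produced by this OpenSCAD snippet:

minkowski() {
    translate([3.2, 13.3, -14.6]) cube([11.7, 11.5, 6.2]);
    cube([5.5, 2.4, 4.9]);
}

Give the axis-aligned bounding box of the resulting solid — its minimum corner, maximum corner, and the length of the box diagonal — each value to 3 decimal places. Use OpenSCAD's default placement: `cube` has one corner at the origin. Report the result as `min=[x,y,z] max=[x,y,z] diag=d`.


A = translate([3.2, 13.3, -14.6]) cube([11.7, 11.5, 6.2]) → bbox [3.2,13.3,-14.6] .. [14.9,24.8,-8.4]
B = cube([5.5, 2.4, 4.9]) → bbox [0,0,0] .. [5.5,2.4,4.9]
lo = A.lo+B.lo = [3.2+0, 13.3+0, -14.6+0] = [3.200,13.300,-14.600]
hi = A.hi+B.hi = [14.9+5.5, 24.8+2.4, -8.4+4.9] = [20.400,27.200,-3.500]
diag = √(17.2²+13.9²+11.1²) = √612.26 = 24.744

min=[3.200,13.300,-14.600] max=[20.400,27.200,-3.500] diag=24.744


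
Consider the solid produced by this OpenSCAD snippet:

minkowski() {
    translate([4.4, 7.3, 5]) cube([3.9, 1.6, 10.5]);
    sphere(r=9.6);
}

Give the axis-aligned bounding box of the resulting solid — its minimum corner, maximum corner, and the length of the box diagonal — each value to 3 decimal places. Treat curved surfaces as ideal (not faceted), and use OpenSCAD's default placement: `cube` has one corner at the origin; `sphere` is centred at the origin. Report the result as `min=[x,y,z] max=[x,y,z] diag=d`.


min=[-5.200,-2.300,-4.600] max=[17.900,18.500,25.100] diag=42.992

A = translate([4.4, 7.3, 5]) cube([3.9, 1.6, 10.5]) → bbox [4.4,7.3,5] .. [8.3,8.9,15.5]
B = sphere(r=9.6) → bbox [-9.6,-9.6,-9.6] .. [9.6,9.6,9.6]
lo = A.lo+B.lo = [4.4-9.6, 7.3-9.6, 5-9.6] = [-5.200,-2.300,-4.600]
hi = A.hi+B.hi = [8.3+9.6, 8.9+9.6, 15.5+9.6] = [17.900,18.500,25.100]
diag = √(23.1²+20.8²+29.7²) = √1848.34 = 42.992


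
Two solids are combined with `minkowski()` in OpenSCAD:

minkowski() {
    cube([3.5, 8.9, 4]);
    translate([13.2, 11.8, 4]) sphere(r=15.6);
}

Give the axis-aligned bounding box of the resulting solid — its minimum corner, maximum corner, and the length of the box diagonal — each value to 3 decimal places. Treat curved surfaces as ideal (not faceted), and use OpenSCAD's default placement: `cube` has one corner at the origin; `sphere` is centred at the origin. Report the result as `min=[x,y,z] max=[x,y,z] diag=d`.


A = translate([13.2, 11.8, 4]) sphere(r=15.6) → bbox [-2.4,-3.8,-11.6] .. [28.8,27.4,19.6]
B = cube([3.5, 8.9, 4]) → bbox [0,0,0] .. [3.5,8.9,4]
lo = A.lo+B.lo = [-2.4+0, -3.8+0, -11.6+0] = [-2.400,-3.800,-11.600]
hi = A.hi+B.hi = [28.8+3.5, 27.4+8.9, 19.6+4] = [32.300,36.300,23.600]
diag = √(34.7²+40.1²+35.2²) = √4051.14 = 63.649

min=[-2.400,-3.800,-11.600] max=[32.300,36.300,23.600] diag=63.649


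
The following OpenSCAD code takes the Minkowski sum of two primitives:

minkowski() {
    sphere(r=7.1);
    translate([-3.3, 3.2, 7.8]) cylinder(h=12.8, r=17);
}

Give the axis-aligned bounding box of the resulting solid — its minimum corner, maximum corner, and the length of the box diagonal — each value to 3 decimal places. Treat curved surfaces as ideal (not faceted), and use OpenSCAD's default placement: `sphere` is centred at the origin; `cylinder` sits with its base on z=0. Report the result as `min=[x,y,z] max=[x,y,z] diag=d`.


A = translate([-3.3, 3.2, 7.8]) cylinder(h=12.8, r=17) → bbox [-20.3,-13.8,7.8] .. [13.7,20.2,20.6]
B = sphere(r=7.1) → bbox [-7.1,-7.1,-7.1] .. [7.1,7.1,7.1]
lo = A.lo+B.lo = [-20.3-7.1, -13.8-7.1, 7.8-7.1] = [-27.400,-20.900,0.700]
hi = A.hi+B.hi = [13.7+7.1, 20.2+7.1, 20.6+7.1] = [20.800,27.300,27.700]
diag = √(48.2²+48.2²+27²) = √5375.48 = 73.318

min=[-27.400,-20.900,0.700] max=[20.800,27.300,27.700] diag=73.318


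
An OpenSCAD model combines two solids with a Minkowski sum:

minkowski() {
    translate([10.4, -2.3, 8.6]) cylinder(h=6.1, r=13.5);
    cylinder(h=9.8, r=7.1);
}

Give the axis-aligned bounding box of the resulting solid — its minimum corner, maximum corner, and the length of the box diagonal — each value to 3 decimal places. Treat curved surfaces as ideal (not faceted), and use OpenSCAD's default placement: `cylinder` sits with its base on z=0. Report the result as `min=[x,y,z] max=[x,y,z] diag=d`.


A = translate([10.4, -2.3, 8.6]) cylinder(h=6.1, r=13.5) → bbox [-3.1,-15.8,8.6] .. [23.9,11.2,14.7]
B = cylinder(h=9.8, r=7.1) → bbox [-7.1,-7.1,0] .. [7.1,7.1,9.8]
lo = A.lo+B.lo = [-3.1-7.1, -15.8-7.1, 8.6+0] = [-10.200,-22.900,8.600]
hi = A.hi+B.hi = [23.9+7.1, 11.2+7.1, 14.7+9.8] = [31.000,18.300,24.500]
diag = √(41.2²+41.2²+15.9²) = √3647.69 = 60.396

min=[-10.200,-22.900,8.600] max=[31.000,18.300,24.500] diag=60.396


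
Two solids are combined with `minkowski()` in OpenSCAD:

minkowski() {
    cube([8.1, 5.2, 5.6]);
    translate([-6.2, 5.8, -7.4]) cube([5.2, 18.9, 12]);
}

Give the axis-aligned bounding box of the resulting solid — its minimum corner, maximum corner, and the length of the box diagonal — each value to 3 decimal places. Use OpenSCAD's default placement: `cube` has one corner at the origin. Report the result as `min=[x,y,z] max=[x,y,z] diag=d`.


A = translate([-6.2, 5.8, -7.4]) cube([5.2, 18.9, 12]) → bbox [-6.2,5.8,-7.4] .. [-1,24.7,4.6]
B = cube([8.1, 5.2, 5.6]) → bbox [0,0,0] .. [8.1,5.2,5.6]
lo = A.lo+B.lo = [-6.2+0, 5.8+0, -7.4+0] = [-6.200,5.800,-7.400]
hi = A.hi+B.hi = [-1+8.1, 24.7+5.2, 4.6+5.6] = [7.100,29.900,10.200]
diag = √(13.3²+24.1²+17.6²) = √1067.46 = 32.672

min=[-6.200,5.800,-7.400] max=[7.100,29.900,10.200] diag=32.672


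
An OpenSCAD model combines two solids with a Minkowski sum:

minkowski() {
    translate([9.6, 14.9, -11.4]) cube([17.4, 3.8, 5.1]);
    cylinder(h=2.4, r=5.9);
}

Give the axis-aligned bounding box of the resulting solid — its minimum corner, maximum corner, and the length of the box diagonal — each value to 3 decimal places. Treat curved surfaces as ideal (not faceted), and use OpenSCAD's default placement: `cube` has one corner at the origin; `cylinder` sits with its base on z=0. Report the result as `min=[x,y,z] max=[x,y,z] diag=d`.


A = translate([9.6, 14.9, -11.4]) cube([17.4, 3.8, 5.1]) → bbox [9.6,14.9,-11.4] .. [27,18.7,-6.3]
B = cylinder(h=2.4, r=5.9) → bbox [-5.9,-5.9,0] .. [5.9,5.9,2.4]
lo = A.lo+B.lo = [9.6-5.9, 14.9-5.9, -11.4+0] = [3.700,9.000,-11.400]
hi = A.hi+B.hi = [27+5.9, 18.7+5.9, -6.3+2.4] = [32.900,24.600,-3.900]
diag = √(29.2²+15.6²+7.5²) = √1152.25 = 33.945

min=[3.700,9.000,-11.400] max=[32.900,24.600,-3.900] diag=33.945


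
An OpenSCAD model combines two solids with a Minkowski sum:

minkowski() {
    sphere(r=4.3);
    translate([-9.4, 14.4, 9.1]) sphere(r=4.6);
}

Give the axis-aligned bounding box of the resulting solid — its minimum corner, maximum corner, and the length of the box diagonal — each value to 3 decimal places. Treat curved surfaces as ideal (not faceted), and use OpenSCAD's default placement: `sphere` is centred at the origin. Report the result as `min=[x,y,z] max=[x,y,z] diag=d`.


A = translate([-9.4, 14.4, 9.1]) sphere(r=4.6) → bbox [-14,9.8,4.5] .. [-4.8,19,13.7]
B = sphere(r=4.3) → bbox [-4.3,-4.3,-4.3] .. [4.3,4.3,4.3]
lo = A.lo+B.lo = [-14-4.3, 9.8-4.3, 4.5-4.3] = [-18.300,5.500,0.200]
hi = A.hi+B.hi = [-4.8+4.3, 19+4.3, 13.7+4.3] = [-0.500,23.300,18.000]
diag = √(17.8²+17.8²+17.8²) = √950.52 = 30.831

min=[-18.300,5.500,0.200] max=[-0.500,23.300,18.000] diag=30.831


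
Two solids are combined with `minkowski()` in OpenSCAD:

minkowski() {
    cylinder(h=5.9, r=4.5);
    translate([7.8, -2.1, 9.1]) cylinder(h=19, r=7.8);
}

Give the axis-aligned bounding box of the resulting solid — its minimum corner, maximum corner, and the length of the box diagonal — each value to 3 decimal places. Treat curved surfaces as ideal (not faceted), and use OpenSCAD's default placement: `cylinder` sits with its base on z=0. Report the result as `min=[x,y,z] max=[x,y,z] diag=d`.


A = translate([7.8, -2.1, 9.1]) cylinder(h=19, r=7.8) → bbox [0,-9.9,9.1] .. [15.6,5.7,28.1]
B = cylinder(h=5.9, r=4.5) → bbox [-4.5,-4.5,0] .. [4.5,4.5,5.9]
lo = A.lo+B.lo = [0-4.5, -9.9-4.5, 9.1+0] = [-4.500,-14.400,9.100]
hi = A.hi+B.hi = [15.6+4.5, 5.7+4.5, 28.1+5.9] = [20.100,10.200,34.000]
diag = √(24.6²+24.6²+24.9²) = √1830.33 = 42.782

min=[-4.500,-14.400,9.100] max=[20.100,10.200,34.000] diag=42.782


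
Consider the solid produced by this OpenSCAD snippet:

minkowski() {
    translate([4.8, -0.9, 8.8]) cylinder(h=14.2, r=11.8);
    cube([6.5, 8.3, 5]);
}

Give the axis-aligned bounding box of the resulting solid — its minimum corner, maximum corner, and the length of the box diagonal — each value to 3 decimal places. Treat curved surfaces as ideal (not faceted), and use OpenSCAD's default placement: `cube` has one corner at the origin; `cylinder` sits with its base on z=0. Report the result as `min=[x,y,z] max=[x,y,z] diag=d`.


A = translate([4.8, -0.9, 8.8]) cylinder(h=14.2, r=11.8) → bbox [-7,-12.7,8.8] .. [16.6,10.9,23]
B = cube([6.5, 8.3, 5]) → bbox [0,0,0] .. [6.5,8.3,5]
lo = A.lo+B.lo = [-7+0, -12.7+0, 8.8+0] = [-7.000,-12.700,8.800]
hi = A.hi+B.hi = [16.6+6.5, 10.9+8.3, 23+5] = [23.100,19.200,28.000]
diag = √(30.1²+31.9²+19.2²) = √2292.26 = 47.878

min=[-7.000,-12.700,8.800] max=[23.100,19.200,28.000] diag=47.878


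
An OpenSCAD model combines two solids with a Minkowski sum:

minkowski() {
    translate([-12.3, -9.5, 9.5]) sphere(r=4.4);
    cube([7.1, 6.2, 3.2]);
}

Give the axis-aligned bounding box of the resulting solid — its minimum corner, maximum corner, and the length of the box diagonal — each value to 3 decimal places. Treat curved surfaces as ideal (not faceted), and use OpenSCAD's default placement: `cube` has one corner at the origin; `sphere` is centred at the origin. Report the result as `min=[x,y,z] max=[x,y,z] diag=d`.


min=[-16.700,-13.900,5.100] max=[-0.800,1.100,17.100] diag=24.936

A = translate([-12.3, -9.5, 9.5]) sphere(r=4.4) → bbox [-16.7,-13.9,5.1] .. [-7.9,-5.1,13.9]
B = cube([7.1, 6.2, 3.2]) → bbox [0,0,0] .. [7.1,6.2,3.2]
lo = A.lo+B.lo = [-16.7+0, -13.9+0, 5.1+0] = [-16.700,-13.900,5.100]
hi = A.hi+B.hi = [-7.9+7.1, -5.1+6.2, 13.9+3.2] = [-0.800,1.100,17.100]
diag = √(15.9²+15²+12²) = √621.81 = 24.936


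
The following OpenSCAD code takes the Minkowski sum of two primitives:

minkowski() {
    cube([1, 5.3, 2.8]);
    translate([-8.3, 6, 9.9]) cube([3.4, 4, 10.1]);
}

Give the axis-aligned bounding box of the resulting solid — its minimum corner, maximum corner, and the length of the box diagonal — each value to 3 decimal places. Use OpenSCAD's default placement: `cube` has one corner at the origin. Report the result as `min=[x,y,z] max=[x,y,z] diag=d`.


A = translate([-8.3, 6, 9.9]) cube([3.4, 4, 10.1]) → bbox [-8.3,6,9.9] .. [-4.9,10,20]
B = cube([1, 5.3, 2.8]) → bbox [0,0,0] .. [1,5.3,2.8]
lo = A.lo+B.lo = [-8.3+0, 6+0, 9.9+0] = [-8.300,6.000,9.900]
hi = A.hi+B.hi = [-4.9+1, 10+5.3, 20+2.8] = [-3.900,15.300,22.800]
diag = √(4.4²+9.3²+12.9²) = √272.26 = 16.500

min=[-8.300,6.000,9.900] max=[-3.900,15.300,22.800] diag=16.500


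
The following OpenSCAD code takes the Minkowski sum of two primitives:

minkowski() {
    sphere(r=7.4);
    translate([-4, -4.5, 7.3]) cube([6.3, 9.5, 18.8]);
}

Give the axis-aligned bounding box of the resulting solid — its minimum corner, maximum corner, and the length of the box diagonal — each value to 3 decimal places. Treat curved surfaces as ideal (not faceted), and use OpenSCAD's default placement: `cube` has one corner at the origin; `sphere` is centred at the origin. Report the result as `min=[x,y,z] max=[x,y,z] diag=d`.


A = translate([-4, -4.5, 7.3]) cube([6.3, 9.5, 18.8]) → bbox [-4,-4.5,7.3] .. [2.3,5,26.1]
B = sphere(r=7.4) → bbox [-7.4,-7.4,-7.4] .. [7.4,7.4,7.4]
lo = A.lo+B.lo = [-4-7.4, -4.5-7.4, 7.3-7.4] = [-11.400,-11.900,-0.100]
hi = A.hi+B.hi = [2.3+7.4, 5+7.4, 26.1+7.4] = [9.700,12.400,33.500]
diag = √(21.1²+24.3²+33.6²) = √2164.66 = 46.526

min=[-11.400,-11.900,-0.100] max=[9.700,12.400,33.500] diag=46.526


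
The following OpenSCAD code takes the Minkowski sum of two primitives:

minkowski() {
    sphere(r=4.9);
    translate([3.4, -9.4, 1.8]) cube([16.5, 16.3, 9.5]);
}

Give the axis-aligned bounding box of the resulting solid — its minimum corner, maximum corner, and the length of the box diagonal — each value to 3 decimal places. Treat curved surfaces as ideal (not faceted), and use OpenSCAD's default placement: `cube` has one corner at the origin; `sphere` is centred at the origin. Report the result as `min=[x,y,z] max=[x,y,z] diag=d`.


min=[-1.500,-14.300,-3.100] max=[24.800,11.800,16.200] diag=41.778

A = translate([3.4, -9.4, 1.8]) cube([16.5, 16.3, 9.5]) → bbox [3.4,-9.4,1.8] .. [19.9,6.9,11.3]
B = sphere(r=4.9) → bbox [-4.9,-4.9,-4.9] .. [4.9,4.9,4.9]
lo = A.lo+B.lo = [3.4-4.9, -9.4-4.9, 1.8-4.9] = [-1.500,-14.300,-3.100]
hi = A.hi+B.hi = [19.9+4.9, 6.9+4.9, 11.3+4.9] = [24.800,11.800,16.200]
diag = √(26.3²+26.1²+19.3²) = √1745.39 = 41.778


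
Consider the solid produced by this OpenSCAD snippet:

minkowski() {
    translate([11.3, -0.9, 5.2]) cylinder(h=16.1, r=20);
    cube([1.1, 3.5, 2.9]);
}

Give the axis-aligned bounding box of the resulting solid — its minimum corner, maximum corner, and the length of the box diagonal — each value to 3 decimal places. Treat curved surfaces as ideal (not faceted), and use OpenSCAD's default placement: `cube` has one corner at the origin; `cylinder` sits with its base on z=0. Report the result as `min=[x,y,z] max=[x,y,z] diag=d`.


A = translate([11.3, -0.9, 5.2]) cylinder(h=16.1, r=20) → bbox [-8.7,-20.9,5.2] .. [31.3,19.1,21.3]
B = cube([1.1, 3.5, 2.9]) → bbox [0,0,0] .. [1.1,3.5,2.9]
lo = A.lo+B.lo = [-8.7+0, -20.9+0, 5.2+0] = [-8.700,-20.900,5.200]
hi = A.hi+B.hi = [31.3+1.1, 19.1+3.5, 21.3+2.9] = [32.400,22.600,24.200]
diag = √(41.1²+43.5²+19²) = √3942.46 = 62.789

min=[-8.700,-20.900,5.200] max=[32.400,22.600,24.200] diag=62.789


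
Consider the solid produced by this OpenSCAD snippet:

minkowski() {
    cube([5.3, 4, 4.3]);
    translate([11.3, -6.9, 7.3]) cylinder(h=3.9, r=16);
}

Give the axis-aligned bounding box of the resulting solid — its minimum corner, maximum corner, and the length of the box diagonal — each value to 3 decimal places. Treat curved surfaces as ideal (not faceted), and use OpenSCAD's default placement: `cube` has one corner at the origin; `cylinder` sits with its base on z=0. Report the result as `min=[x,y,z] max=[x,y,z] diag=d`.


min=[-4.700,-22.900,7.300] max=[32.600,13.100,15.500] diag=52.484

A = translate([11.3, -6.9, 7.3]) cylinder(h=3.9, r=16) → bbox [-4.7,-22.9,7.3] .. [27.3,9.1,11.2]
B = cube([5.3, 4, 4.3]) → bbox [0,0,0] .. [5.3,4,4.3]
lo = A.lo+B.lo = [-4.7+0, -22.9+0, 7.3+0] = [-4.700,-22.900,7.300]
hi = A.hi+B.hi = [27.3+5.3, 9.1+4, 11.2+4.3] = [32.600,13.100,15.500]
diag = √(37.3²+36²+8.2²) = √2754.53 = 52.484


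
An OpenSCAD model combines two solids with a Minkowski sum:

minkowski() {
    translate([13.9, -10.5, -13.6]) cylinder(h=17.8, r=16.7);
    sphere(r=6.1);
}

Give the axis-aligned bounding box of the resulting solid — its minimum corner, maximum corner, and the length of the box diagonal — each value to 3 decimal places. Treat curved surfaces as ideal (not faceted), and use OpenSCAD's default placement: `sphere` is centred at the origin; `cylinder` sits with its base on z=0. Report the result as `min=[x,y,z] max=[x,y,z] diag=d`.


min=[-8.900,-33.300,-19.700] max=[36.700,12.300,10.300] diag=71.125

A = translate([13.9, -10.5, -13.6]) cylinder(h=17.8, r=16.7) → bbox [-2.8,-27.2,-13.6] .. [30.6,6.2,4.2]
B = sphere(r=6.1) → bbox [-6.1,-6.1,-6.1] .. [6.1,6.1,6.1]
lo = A.lo+B.lo = [-2.8-6.1, -27.2-6.1, -13.6-6.1] = [-8.900,-33.300,-19.700]
hi = A.hi+B.hi = [30.6+6.1, 6.2+6.1, 4.2+6.1] = [36.700,12.300,10.300]
diag = √(45.6²+45.6²+30²) = √5058.72 = 71.125


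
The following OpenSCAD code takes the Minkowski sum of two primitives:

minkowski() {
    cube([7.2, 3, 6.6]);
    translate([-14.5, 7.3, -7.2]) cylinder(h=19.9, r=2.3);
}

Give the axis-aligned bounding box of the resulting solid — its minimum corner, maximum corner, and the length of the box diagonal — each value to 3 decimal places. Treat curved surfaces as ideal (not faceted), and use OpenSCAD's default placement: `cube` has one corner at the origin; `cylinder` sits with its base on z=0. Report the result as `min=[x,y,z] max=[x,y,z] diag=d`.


min=[-16.800,5.000,-7.200] max=[-5.000,12.600,19.300] diag=29.987

A = translate([-14.5, 7.3, -7.2]) cylinder(h=19.9, r=2.3) → bbox [-16.8,5,-7.2] .. [-12.2,9.6,12.7]
B = cube([7.2, 3, 6.6]) → bbox [0,0,0] .. [7.2,3,6.6]
lo = A.lo+B.lo = [-16.8+0, 5+0, -7.2+0] = [-16.800,5.000,-7.200]
hi = A.hi+B.hi = [-12.2+7.2, 9.6+3, 12.7+6.6] = [-5.000,12.600,19.300]
diag = √(11.8²+7.6²+26.5²) = √899.25 = 29.987


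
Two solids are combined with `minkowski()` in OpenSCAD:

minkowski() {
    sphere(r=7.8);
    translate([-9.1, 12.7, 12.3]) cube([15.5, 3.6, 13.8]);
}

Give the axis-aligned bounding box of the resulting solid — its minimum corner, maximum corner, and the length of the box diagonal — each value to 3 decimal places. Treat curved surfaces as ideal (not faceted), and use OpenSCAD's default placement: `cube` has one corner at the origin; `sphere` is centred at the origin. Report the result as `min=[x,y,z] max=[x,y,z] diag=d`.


A = translate([-9.1, 12.7, 12.3]) cube([15.5, 3.6, 13.8]) → bbox [-9.1,12.7,12.3] .. [6.4,16.3,26.1]
B = sphere(r=7.8) → bbox [-7.8,-7.8,-7.8] .. [7.8,7.8,7.8]
lo = A.lo+B.lo = [-9.1-7.8, 12.7-7.8, 12.3-7.8] = [-16.900,4.900,4.500]
hi = A.hi+B.hi = [6.4+7.8, 16.3+7.8, 26.1+7.8] = [14.200,24.100,33.900]
diag = √(31.1²+19.2²+29.4²) = √2200.21 = 46.906

min=[-16.900,4.900,4.500] max=[14.200,24.100,33.900] diag=46.906


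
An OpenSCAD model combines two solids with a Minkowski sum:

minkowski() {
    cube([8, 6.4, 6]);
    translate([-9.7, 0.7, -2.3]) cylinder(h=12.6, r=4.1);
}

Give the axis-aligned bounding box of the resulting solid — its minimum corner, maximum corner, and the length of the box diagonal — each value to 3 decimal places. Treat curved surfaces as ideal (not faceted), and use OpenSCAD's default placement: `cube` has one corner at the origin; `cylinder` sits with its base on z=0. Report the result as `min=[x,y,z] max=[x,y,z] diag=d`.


A = translate([-9.7, 0.7, -2.3]) cylinder(h=12.6, r=4.1) → bbox [-13.8,-3.4,-2.3] .. [-5.6,4.8,10.3]
B = cube([8, 6.4, 6]) → bbox [0,0,0] .. [8,6.4,6]
lo = A.lo+B.lo = [-13.8+0, -3.4+0, -2.3+0] = [-13.800,-3.400,-2.300]
hi = A.hi+B.hi = [-5.6+8, 4.8+6.4, 10.3+6] = [2.400,11.200,16.300]
diag = √(16.2²+14.6²+18.6²) = √821.56 = 28.663

min=[-13.800,-3.400,-2.300] max=[2.400,11.200,16.300] diag=28.663


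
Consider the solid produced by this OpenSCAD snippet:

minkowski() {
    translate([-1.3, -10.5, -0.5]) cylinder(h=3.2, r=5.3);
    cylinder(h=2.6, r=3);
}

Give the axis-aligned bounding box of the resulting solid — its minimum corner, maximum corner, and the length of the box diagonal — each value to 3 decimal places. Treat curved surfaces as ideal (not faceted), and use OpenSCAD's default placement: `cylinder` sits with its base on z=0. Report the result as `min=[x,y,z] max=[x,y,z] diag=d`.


A = translate([-1.3, -10.5, -0.5]) cylinder(h=3.2, r=5.3) → bbox [-6.6,-15.8,-0.5] .. [4,-5.2,2.7]
B = cylinder(h=2.6, r=3) → bbox [-3,-3,0] .. [3,3,2.6]
lo = A.lo+B.lo = [-6.6-3, -15.8-3, -0.5+0] = [-9.600,-18.800,-0.500]
hi = A.hi+B.hi = [4+3, -5.2+3, 2.7+2.6] = [7.000,-2.200,5.300]
diag = √(16.6²+16.6²+5.8²) = √584.76 = 24.182

min=[-9.600,-18.800,-0.500] max=[7.000,-2.200,5.300] diag=24.182


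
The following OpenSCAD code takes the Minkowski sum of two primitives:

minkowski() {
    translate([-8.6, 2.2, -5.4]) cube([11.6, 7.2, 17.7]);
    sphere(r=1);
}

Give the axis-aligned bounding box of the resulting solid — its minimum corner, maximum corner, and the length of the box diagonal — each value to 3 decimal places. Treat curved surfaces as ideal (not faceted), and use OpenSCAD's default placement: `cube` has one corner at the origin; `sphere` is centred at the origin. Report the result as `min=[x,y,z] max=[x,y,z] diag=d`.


min=[-9.600,1.200,-6.400] max=[4.000,10.400,13.300] diag=25.645

A = translate([-8.6, 2.2, -5.4]) cube([11.6, 7.2, 17.7]) → bbox [-8.6,2.2,-5.4] .. [3,9.4,12.3]
B = sphere(r=1) → bbox [-1,-1,-1] .. [1,1,1]
lo = A.lo+B.lo = [-8.6-1, 2.2-1, -5.4-1] = [-9.600,1.200,-6.400]
hi = A.hi+B.hi = [3+1, 9.4+1, 12.3+1] = [4.000,10.400,13.300]
diag = √(13.6²+9.2²+19.7²) = √657.69 = 25.645


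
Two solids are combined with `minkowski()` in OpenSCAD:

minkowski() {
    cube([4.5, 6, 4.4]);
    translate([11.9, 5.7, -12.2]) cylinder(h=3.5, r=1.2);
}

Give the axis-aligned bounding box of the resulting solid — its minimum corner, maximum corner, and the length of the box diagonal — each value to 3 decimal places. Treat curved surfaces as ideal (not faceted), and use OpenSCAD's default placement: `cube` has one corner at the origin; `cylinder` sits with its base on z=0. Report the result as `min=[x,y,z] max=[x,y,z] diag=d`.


A = translate([11.9, 5.7, -12.2]) cylinder(h=3.5, r=1.2) → bbox [10.7,4.5,-12.2] .. [13.1,6.9,-8.7]
B = cube([4.5, 6, 4.4]) → bbox [0,0,0] .. [4.5,6,4.4]
lo = A.lo+B.lo = [10.7+0, 4.5+0, -12.2+0] = [10.700,4.500,-12.200]
hi = A.hi+B.hi = [13.1+4.5, 6.9+6, -8.7+4.4] = [17.600,12.900,-4.300]
diag = √(6.9²+8.4²+7.9²) = √180.58 = 13.438

min=[10.700,4.500,-12.200] max=[17.600,12.900,-4.300] diag=13.438


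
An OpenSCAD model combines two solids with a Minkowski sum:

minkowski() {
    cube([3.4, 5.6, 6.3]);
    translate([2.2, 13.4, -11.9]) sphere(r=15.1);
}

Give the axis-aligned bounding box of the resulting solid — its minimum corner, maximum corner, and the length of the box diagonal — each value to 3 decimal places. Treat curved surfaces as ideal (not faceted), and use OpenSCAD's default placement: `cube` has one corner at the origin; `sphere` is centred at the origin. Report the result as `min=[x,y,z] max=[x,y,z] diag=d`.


min=[-12.900,-1.700,-27.000] max=[20.700,34.100,9.500] diag=61.179

A = translate([2.2, 13.4, -11.9]) sphere(r=15.1) → bbox [-12.9,-1.7,-27] .. [17.3,28.5,3.2]
B = cube([3.4, 5.6, 6.3]) → bbox [0,0,0] .. [3.4,5.6,6.3]
lo = A.lo+B.lo = [-12.9+0, -1.7+0, -27+0] = [-12.900,-1.700,-27.000]
hi = A.hi+B.hi = [17.3+3.4, 28.5+5.6, 3.2+6.3] = [20.700,34.100,9.500]
diag = √(33.6²+35.8²+36.5²) = √3742.85 = 61.179


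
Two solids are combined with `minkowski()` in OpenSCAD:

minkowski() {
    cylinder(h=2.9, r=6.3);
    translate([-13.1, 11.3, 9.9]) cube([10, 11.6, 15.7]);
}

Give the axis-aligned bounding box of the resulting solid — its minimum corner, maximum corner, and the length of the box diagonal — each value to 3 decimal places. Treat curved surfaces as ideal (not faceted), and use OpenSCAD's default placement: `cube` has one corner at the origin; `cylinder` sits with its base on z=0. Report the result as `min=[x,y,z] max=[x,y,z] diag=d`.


min=[-19.400,5.000,9.900] max=[3.200,29.200,28.500] diag=37.978

A = translate([-13.1, 11.3, 9.9]) cube([10, 11.6, 15.7]) → bbox [-13.1,11.3,9.9] .. [-3.1,22.9,25.6]
B = cylinder(h=2.9, r=6.3) → bbox [-6.3,-6.3,0] .. [6.3,6.3,2.9]
lo = A.lo+B.lo = [-13.1-6.3, 11.3-6.3, 9.9+0] = [-19.400,5.000,9.900]
hi = A.hi+B.hi = [-3.1+6.3, 22.9+6.3, 25.6+2.9] = [3.200,29.200,28.500]
diag = √(22.6²+24.2²+18.6²) = √1442.36 = 37.978


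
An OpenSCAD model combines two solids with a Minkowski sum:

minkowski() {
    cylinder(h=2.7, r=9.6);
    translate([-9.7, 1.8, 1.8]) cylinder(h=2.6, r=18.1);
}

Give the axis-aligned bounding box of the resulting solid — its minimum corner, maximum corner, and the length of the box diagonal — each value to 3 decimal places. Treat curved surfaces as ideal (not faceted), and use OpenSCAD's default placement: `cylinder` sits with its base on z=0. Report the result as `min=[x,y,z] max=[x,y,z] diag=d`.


A = translate([-9.7, 1.8, 1.8]) cylinder(h=2.6, r=18.1) → bbox [-27.8,-16.3,1.8] .. [8.4,19.9,4.4]
B = cylinder(h=2.7, r=9.6) → bbox [-9.6,-9.6,0] .. [9.6,9.6,2.7]
lo = A.lo+B.lo = [-27.8-9.6, -16.3-9.6, 1.8+0] = [-37.400,-25.900,1.800]
hi = A.hi+B.hi = [8.4+9.6, 19.9+9.6, 4.4+2.7] = [18.000,29.500,7.100]
diag = √(55.4²+55.4²+5.3²) = √6166.41 = 78.526

min=[-37.400,-25.900,1.800] max=[18.000,29.500,7.100] diag=78.526


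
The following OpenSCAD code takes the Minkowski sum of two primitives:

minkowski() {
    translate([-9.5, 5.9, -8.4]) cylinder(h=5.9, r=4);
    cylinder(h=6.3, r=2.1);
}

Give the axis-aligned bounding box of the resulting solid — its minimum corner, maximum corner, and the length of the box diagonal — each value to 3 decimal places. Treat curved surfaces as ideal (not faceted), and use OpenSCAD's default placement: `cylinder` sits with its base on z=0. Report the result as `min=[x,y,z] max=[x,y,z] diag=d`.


min=[-15.600,-0.200,-8.400] max=[-3.400,12.000,3.800] diag=21.131

A = translate([-9.5, 5.9, -8.4]) cylinder(h=5.9, r=4) → bbox [-13.5,1.9,-8.4] .. [-5.5,9.9,-2.5]
B = cylinder(h=6.3, r=2.1) → bbox [-2.1,-2.1,0] .. [2.1,2.1,6.3]
lo = A.lo+B.lo = [-13.5-2.1, 1.9-2.1, -8.4+0] = [-15.600,-0.200,-8.400]
hi = A.hi+B.hi = [-5.5+2.1, 9.9+2.1, -2.5+6.3] = [-3.400,12.000,3.800]
diag = √(12.2²+12.2²+12.2²) = √446.52 = 21.131
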